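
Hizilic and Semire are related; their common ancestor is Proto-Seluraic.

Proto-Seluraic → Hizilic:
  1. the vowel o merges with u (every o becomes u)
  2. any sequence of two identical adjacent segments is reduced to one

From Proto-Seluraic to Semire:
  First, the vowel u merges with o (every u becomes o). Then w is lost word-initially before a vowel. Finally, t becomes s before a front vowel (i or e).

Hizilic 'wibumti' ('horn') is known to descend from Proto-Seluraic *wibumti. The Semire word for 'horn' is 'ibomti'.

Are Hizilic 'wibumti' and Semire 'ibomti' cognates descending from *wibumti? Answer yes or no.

Derive the expected Semire reflex of *wibumti:
Semire: *wibumti
  wibumti → wibomti   [vowel merger]
  wibomti → ibomti   [glide loss]
  ibomti → ibomsi   [palatalisation]
  giving Semire ibomsi.
The regular Semire reflex would be 'ibomsi', but the attested form is 'ibomti'. The correspondence is irregular, so they are not cognates (the Semire form has a different source).

no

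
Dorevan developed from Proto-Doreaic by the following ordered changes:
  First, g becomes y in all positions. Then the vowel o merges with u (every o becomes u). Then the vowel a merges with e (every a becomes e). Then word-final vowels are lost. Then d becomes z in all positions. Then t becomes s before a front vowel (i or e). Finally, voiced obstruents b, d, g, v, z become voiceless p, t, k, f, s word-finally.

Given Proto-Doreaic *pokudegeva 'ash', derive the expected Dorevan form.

Dorevan: start from *pokudegeva.
  rule 1 (unconditioned shift): pokudegeva → pokudeyeva
  rule 2 (vowel merger): pokudeyeva → pukudeyeva
  rule 3 (vowel merger): pukudeyeva → pukudeyeve
  rule 4 (apocope): pukudeyeve → pukudeyev
  rule 5 (unconditioned shift): pukudeyev → pukuzeyev
  rule 6: no change — pukuzeyev
  rule 7 (final devoicing): pukuzeyev → pukuzeyef
  ⇒ Dorevan pukuzeyef

pukuzeyef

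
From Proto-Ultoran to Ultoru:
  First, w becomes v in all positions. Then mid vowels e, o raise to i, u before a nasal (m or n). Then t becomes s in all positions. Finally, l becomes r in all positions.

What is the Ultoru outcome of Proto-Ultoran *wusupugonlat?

vusupugunras

Ultoru: *wusupugonlat
  wusupugonlat → vusupugonlat   [unconditioned shift]
  vusupugonlat → vusupugunlat   [pre-nasal raising]
  vusupugunlat → vusupugunlas   [unconditioned shift]
  vusupugunlas → vusupugunras   [unconditioned shift]
  giving Ultoru vusupugunras.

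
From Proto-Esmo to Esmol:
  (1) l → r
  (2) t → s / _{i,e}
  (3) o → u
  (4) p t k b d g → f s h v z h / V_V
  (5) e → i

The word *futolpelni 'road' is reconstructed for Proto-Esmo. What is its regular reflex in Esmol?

fusurpirni

Esmol: start from *futolpelni.
  rule 1 (unconditioned shift): futolpelni → futorperni
  rule 2: no change — futorperni
  rule 3 (vowel merger): futorperni → futurperni
  rule 4 (intervocalic lenition): futurperni → fusurperni
  rule 5 (vowel merger): fusurperni → fusurpirni
  ⇒ Esmol fusurpirni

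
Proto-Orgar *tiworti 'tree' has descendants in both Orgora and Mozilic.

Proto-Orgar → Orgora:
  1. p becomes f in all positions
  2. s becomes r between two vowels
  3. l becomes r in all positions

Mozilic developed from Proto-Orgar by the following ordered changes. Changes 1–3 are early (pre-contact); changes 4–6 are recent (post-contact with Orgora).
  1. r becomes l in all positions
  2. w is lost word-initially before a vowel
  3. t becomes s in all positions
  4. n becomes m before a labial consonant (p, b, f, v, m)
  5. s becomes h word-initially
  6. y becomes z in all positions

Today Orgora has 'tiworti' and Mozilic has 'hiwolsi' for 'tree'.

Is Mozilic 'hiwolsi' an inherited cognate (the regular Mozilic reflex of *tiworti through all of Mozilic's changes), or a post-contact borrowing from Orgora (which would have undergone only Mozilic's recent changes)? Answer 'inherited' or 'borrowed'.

inherited

If inherited, *tiworti would pass through all of Mozilic's changes:
Mozilic: *tiworti
  tiworti → tiwolti   [unconditioned shift]
  tiwolti (rule 2 does not apply)
  tiwolti → siwolsi   [unconditioned shift]
  siwolsi (rule 4 does not apply)
  siwolsi → hiwolsi   [debuccalisation]
  hiwolsi (rule 6 does not apply)
  giving Mozilic hiwolsi.
If borrowed from Orgora 'tiworti' after the early changes, it would undergo only the recent ones:
  rule 4 (nasal place assimilation): no change (tiworti)
  rule 5 (debuccalisation): no change (tiworti)
  rule 6 (unconditioned shift): no change (tiworti)
  ⇒ as a loan: tiworti
Mozilic 'hiwolsi' matches the inherited outcome exactly, so it is an inherited cognate, not a loan.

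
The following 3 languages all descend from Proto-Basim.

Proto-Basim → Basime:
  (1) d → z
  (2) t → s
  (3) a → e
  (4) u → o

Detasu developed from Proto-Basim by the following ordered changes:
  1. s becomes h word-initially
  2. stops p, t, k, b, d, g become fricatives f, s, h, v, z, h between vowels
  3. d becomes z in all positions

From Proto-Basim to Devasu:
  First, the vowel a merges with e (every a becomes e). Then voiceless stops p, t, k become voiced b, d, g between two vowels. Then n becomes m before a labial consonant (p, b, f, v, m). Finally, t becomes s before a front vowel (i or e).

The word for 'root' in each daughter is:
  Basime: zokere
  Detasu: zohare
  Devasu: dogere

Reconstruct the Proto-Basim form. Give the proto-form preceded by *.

Position 4: Basime has e, Detasu has a, Devasu has e. Detasu preserves a here (none of its changes turn any other segment into a), so the proto-segment is *a.
Position 1: Basime has z, Detasu has z, Devasu has d. Taking the neighbouring segments as reconstructed: Basime z could go back to *d or *z; Detasu z could go back to *d or *z; Devasu d can only go back to *d — the one source consistent with every daughter is *d.
This points to *dokare. Verify forward in each daughter:
Basime: *dokare
  dokare → zokare   [unconditioned shift]
  zokare (rule 2 does not apply)
  zokare → zokere   [vowel merger]
  zokere (rule 4 does not apply)
  giving Basime zokere.
Detasu: start from *dokare.
  rule 1: no change — dokare
  rule 2 (intervocalic lenition): dokare → dohare
  rule 3 (unconditioned shift): dohare → zohare
  ⇒ Detasu zohare
Devasu: *dokare
  dokare → dokere   [vowel merger]
  dokere → dogere   [intervocalic voicing]
  dogere (rule 3 does not apply)
  dogere (rule 4 does not apply)
  giving Devasu dogere.
Only *dokare yields all of Basime zokere, Detasu zohare, Devasu dogere.

*dokare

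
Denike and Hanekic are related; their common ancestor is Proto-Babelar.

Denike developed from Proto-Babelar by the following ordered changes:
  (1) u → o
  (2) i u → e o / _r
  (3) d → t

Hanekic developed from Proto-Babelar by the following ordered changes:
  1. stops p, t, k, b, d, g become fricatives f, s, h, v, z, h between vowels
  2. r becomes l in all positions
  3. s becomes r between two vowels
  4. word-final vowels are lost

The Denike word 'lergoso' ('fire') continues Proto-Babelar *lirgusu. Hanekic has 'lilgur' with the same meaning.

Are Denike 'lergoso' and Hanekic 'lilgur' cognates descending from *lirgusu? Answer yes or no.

Derive the expected Hanekic reflex of *lirgusu:
Hanekic: *lirgusu > lilgusu > lilguru > lilgur  (by unconditioned shift, rhotacism, apocope)
Hanekic 'lilgur' matches the regular reflex exactly, so the pair is cognate.

yes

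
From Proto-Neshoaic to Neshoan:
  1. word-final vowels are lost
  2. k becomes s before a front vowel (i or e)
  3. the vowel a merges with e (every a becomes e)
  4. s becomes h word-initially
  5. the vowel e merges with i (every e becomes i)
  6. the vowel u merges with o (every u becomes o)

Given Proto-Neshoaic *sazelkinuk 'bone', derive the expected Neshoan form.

hizilsinok

Neshoan: start from *sazelkinuk.
  rule 1: no change — sazelkinuk
  rule 2 (palatalisation): sazelkinuk → sazelsinuk
  rule 3 (vowel merger): sazelsinuk → sezelsinuk
  rule 4 (debuccalisation): sezelsinuk → hezelsinuk
  rule 5 (vowel merger): hezelsinuk → hizilsinuk
  rule 6 (vowel merger): hizilsinuk → hizilsinok
  ⇒ Neshoan hizilsinok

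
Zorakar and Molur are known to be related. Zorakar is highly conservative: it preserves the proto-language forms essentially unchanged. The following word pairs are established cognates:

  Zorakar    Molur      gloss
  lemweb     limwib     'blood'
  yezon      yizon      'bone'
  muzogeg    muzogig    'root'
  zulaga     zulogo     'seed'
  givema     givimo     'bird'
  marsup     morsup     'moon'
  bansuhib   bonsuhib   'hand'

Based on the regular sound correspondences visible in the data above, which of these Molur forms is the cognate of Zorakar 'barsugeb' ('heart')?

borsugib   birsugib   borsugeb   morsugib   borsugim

borsugib

marsup ~ morsup — Zorakar a corresponds to Molur o after a consonant, before r.
lemweb ~ limwib — Zorakar e corresponds to Molur i after a consonant, before a labial obstruent.
Applying these to Zorakar 'barsugeb':
  barsugeb → borsugeb   (a→o after a consonant, before r)
  borsugeb → borsugib   (e→i after a consonant, before a labial obstruent)
So the Molur cognate is 'borsugib'.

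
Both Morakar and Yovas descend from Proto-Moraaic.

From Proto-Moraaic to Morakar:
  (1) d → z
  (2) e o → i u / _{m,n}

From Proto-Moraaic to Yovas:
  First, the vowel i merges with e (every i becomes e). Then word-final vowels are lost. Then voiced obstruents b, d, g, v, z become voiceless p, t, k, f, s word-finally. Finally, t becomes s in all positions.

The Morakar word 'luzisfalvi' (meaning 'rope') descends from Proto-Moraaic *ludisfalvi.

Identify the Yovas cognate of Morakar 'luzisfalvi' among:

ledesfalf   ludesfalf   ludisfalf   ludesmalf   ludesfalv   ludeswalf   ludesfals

ludesfalf

Yovas: *ludisfalvi > ludesfalve > ludesfalv > ludesfalf  (by vowel merger, apocope, final devoicing)
Among the options, 'ludesfalf' alone shows every Yovas change applied in order.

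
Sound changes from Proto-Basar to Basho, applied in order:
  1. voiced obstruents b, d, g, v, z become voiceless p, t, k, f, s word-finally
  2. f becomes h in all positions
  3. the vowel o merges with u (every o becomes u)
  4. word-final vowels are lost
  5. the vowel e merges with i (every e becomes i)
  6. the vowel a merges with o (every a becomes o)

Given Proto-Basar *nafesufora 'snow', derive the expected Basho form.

Basho: *nafesufora
  nafesufora (rule 1 does not apply)
  nafesufora → nahesuhora   [unconditioned shift]
  nahesuhora → nahesuhura   [vowel merger]
  nahesuhura → nahesuhur   [apocope]
  nahesuhur → nahisuhur   [vowel merger]
  nahisuhur → nohisuhur   [vowel merger]
  giving Basho nohisuhur.

nohisuhur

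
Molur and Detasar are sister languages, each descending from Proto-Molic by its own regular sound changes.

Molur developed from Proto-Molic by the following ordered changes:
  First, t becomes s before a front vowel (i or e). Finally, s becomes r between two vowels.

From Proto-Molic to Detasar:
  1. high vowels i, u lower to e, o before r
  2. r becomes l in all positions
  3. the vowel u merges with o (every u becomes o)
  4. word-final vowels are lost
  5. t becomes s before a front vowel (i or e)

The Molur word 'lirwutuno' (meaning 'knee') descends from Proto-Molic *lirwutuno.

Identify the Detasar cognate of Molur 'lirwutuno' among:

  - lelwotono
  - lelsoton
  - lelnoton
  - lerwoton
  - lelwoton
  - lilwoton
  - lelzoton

Detasar: start from *lirwutuno.
  rule 1 (pre-rhotic lowering): lirwutuno → lerwutuno
  rule 2 (unconditioned shift): lerwutuno → lelwutuno
  rule 3 (vowel merger): lelwutuno → lelwotono
  rule 4 (apocope): lelwotono → lelwoton
  rule 5: no change — lelwoton
  ⇒ Detasar lelwoton
The other candidates each miss or misapply at least one Detasar change.

lelwoton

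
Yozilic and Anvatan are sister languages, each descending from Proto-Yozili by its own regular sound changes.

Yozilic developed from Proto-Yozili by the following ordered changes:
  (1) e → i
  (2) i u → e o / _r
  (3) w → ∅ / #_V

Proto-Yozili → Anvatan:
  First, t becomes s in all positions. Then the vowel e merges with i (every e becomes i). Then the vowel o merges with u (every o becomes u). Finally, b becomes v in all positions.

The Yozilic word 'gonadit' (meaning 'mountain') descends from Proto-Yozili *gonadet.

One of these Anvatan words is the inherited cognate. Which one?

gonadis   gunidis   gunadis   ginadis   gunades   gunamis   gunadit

gunadis

Anvatan: start from *gonadet.
  rule 1 (unconditioned shift): gonadet → gonades
  rule 2 (vowel merger): gonades → gonadis
  rule 3 (vowel merger): gonadis → gunadis
  rule 4: no change — gunadis
  ⇒ Anvatan gunadis
Only 'gunadis' matches the regular Anvatan development of *gonadet.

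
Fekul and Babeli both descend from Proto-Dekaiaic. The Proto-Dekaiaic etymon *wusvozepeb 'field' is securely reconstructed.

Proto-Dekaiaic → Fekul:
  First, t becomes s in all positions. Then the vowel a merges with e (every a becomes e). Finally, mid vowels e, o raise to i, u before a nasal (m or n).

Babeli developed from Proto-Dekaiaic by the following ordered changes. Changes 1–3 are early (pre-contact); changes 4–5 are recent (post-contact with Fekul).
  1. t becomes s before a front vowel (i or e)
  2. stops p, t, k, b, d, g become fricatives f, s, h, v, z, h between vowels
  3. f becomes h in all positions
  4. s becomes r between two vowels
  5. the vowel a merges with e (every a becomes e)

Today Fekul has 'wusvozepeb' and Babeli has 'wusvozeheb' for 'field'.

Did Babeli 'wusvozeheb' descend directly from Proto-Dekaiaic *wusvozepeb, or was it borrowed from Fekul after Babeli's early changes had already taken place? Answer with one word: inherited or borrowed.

inherited

If inherited, *wusvozepeb would pass through all of Babeli's changes:
Babeli: *wusvozepeb
  wusvozepeb (rule 1 does not apply)
  wusvozepeb → wusvozefeb   [intervocalic lenition]
  wusvozefeb → wusvozeheb   [unconditioned shift]
  wusvozeheb (rule 4 does not apply)
  wusvozeheb (rule 5 does not apply)
  giving Babeli wusvozeheb.
If borrowed from Fekul 'wusvozepeb' after the early changes, it would undergo only the recent ones:
  rule 4 (rhotacism): no change (wusvozepeb)
  rule 5 (vowel merger): no change (wusvozepeb)
  ⇒ as a loan: wusvozepeb
Babeli 'wusvozeheb' matches the inherited outcome exactly, so it is an inherited cognate, not a loan.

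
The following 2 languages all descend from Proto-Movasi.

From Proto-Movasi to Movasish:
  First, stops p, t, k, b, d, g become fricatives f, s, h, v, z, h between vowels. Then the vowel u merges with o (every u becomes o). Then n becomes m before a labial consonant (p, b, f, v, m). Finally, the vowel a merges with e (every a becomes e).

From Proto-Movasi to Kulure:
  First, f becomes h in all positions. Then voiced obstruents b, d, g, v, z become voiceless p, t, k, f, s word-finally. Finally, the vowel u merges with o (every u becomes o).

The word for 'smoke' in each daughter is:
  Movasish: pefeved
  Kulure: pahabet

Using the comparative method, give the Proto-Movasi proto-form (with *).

Position 7: Movasish has d, Kulure has t. Movasish preserves d here (none of its changes turn any other segment into d), so the proto-segment is *d.
Position 2: Movasish has e, Kulure has a. Kulure preserves a here (none of its changes turn any other segment into a), so the proto-segment is *a.
This points to *pafabed. Verify forward in each daughter:
Movasish: *pafabed > pafaved > pefeved  (by intervocalic lenition, vowel merger)
Kulure: start from *pafabed.
  rule 1 (unconditioned shift): pafabed → pahabed
  rule 2 (final devoicing): pahabed → pahabet
  rule 3: no change — pahabet
  ⇒ Kulure pahabet
*pafabed is the unique common source.

*pafabed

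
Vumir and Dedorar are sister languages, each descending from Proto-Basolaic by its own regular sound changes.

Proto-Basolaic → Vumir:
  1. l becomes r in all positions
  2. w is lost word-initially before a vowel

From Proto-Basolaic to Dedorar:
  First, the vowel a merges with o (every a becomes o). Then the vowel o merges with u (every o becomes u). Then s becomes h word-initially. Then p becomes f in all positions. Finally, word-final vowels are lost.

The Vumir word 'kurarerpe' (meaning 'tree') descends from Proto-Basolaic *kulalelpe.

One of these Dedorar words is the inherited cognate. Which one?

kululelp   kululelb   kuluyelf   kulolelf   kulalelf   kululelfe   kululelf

kululelf

Dedorar: *kulalelpe > kulolelpe > kululelpe > kululelfe > kululelf  (by vowel merger, vowel merger, unconditioned shift, apocope)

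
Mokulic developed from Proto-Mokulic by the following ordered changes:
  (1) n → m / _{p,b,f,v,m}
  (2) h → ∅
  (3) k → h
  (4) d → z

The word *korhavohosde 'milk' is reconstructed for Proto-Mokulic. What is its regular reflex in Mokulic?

horavoosze

Mokulic: *korhavohosde
  korhavohosde (rule 1 does not apply)
  korhavohosde → koravoosde   [h-loss]
  koravoosde → horavoosde   [unconditioned shift]
  horavoosde → horavoosze   [unconditioned shift]
  giving Mokulic horavoosze.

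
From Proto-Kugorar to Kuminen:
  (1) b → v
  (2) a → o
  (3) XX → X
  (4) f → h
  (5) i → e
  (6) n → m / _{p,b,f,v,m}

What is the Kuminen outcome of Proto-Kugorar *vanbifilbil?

vomvehelvel

Kuminen: *vanbifilbil > vanvifilvil > vonvifilvil > vonvihilvil > vonvehelvel > vomvehelvel  (by unconditioned shift, vowel merger, unconditioned shift, vowel merger, nasal place assimilation)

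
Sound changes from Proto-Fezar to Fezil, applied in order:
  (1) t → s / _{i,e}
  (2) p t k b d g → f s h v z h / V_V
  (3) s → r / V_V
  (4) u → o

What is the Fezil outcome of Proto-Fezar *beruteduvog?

Fezil: *beruteduvog > beruseduvog > berusezuvog > berurezuvog > berorezovog  (by palatalisation, intervocalic lenition, rhotacism, vowel merger)

berorezovog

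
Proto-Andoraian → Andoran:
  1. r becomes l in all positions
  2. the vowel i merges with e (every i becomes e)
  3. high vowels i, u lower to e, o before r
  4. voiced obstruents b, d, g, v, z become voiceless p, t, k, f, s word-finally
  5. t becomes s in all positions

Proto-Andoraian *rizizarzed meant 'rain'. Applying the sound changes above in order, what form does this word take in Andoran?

lezezalzes

Andoran: start from *rizizarzed.
  rule 1 (unconditioned shift): rizizarzed → lizizalzed
  rule 2 (vowel merger): lizizalzed → lezezalzed
  rule 3: no change — lezezalzed
  rule 4 (final devoicing): lezezalzed → lezezalzet
  rule 5 (unconditioned shift): lezezalzet → lezezalzes
  ⇒ Andoran lezezalzes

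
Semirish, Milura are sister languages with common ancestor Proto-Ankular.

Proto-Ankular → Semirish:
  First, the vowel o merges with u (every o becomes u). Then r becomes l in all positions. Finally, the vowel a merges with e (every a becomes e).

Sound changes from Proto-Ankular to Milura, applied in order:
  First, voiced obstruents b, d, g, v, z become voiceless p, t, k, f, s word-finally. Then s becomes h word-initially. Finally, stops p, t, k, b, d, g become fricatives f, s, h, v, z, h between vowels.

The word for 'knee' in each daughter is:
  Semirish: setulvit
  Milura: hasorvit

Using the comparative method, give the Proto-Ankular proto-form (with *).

*satorvit

Position 2: Semirish has e, Milura has a. Milura preserves a here (none of its changes turn any other segment into a), so the proto-segment is *a.
Position 3: Semirish has t, Milura has s. Semirish preserves t here (none of its changes turn any other segment into t), so the proto-segment is *t.
Verify the candidate proto-form against each daughter:
Semirish: start from *satorvit.
  rule 1 (vowel merger): satorvit → saturvit
  rule 2 (unconditioned shift): saturvit → satulvit
  rule 3 (vowel merger): satulvit → setulvit
  ⇒ Semirish setulvit
Milura: *satorvit > hatorvit > hasorvit  (by debuccalisation, intervocalic lenition)
Only *satorvit yields all of Semirish setulvit, Milura hasorvit.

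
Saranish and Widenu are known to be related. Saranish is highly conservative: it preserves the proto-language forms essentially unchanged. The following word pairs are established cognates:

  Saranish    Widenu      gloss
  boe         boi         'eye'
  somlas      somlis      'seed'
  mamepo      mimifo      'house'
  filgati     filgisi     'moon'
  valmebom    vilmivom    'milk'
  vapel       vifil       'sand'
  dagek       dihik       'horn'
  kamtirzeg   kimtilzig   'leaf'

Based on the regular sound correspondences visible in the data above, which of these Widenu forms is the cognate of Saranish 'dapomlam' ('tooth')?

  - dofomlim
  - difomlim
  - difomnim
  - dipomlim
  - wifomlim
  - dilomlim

vapel ~ vifil — Saranish a corresponds to Widenu i after a consonant, before a labial obstruent.
mamepo ~ mimifo — Saranish p corresponds to Widenu f between vowels (before a back vowel).
mamepo ~ mimifo, kamtirzeg ~ kimtilzig — Saranish a corresponds to Widenu i after a consonant, before a nasal.
Applying these to Saranish 'dapomlam':
  dapomlam → dipomlam   (a→i after a consonant, before a labial obstruent)
  dipomlam → difomlam   (p→f between vowels (before a back vowel))
  difomlam → difomlim   (a→i after a consonant, before a nasal)
So the Widenu cognate is 'difomlim'.

difomlim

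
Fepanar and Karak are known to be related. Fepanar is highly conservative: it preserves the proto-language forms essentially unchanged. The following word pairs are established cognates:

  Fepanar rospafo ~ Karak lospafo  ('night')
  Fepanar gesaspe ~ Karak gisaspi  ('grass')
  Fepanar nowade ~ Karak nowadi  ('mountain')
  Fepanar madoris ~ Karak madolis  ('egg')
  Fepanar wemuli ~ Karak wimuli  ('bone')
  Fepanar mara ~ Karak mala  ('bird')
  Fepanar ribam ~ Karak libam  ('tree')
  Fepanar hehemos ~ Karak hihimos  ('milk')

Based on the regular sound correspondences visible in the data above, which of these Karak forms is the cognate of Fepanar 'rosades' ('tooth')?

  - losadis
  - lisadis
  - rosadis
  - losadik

losadis

rospafo ~ lospafo — Fepanar r corresponds to Karak l word-initially before a back vowel.
gesaspe ~ gisaspi, hehemos ~ hihimos — Fepanar e corresponds to Karak i after a consonant, before a consonant other than r, m, n, p, b, f, v.
Applying these to Fepanar 'rosades':
  rosades → losades   (r→l word-initially before a back vowel)
  losades → losadis   (e→i after a consonant, before a consonant other than r, m, n, p, b, f, v)
So the Karak cognate is 'losadis'.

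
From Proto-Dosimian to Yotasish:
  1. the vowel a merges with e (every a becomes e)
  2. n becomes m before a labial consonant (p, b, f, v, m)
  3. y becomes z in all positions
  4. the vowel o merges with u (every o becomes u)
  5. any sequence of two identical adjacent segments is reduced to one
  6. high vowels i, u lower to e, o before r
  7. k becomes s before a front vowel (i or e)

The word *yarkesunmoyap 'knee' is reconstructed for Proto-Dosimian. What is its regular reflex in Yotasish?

Yotasish: *yarkesunmoyap
  yarkesunmoyap → yerkesunmoyep   [vowel merger]
  yerkesunmoyep → yerkesummoyep   [nasal place assimilation]
  yerkesummoyep → zerkesummozep   [unconditioned shift]
  zerkesummozep → zerkesummuzep   [vowel merger]
  zerkesummuzep → zerkesumuzep   [degemination]
  zerkesumuzep (rule 6 does not apply)
  zerkesumuzep → zersesumuzep   [palatalisation]
  giving Yotasish zersesumuzep.

zersesumuzep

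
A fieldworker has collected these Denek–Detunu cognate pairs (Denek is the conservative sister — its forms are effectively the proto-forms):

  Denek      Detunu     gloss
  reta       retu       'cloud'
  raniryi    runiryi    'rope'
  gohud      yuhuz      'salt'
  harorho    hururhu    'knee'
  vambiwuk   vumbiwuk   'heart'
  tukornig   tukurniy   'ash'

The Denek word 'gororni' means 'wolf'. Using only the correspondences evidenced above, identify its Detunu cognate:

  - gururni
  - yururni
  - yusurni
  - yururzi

yururni

gohud ~ yuhuz — Denek g corresponds to Detunu y word-initially before a back vowel.
harorho ~ hururhu, tukornig ~ tukurniy — Denek o corresponds to Detunu u after a consonant, before r.
Applying these to Denek 'gororni':
  gororni → yororni   (g→y word-initially before a back vowel)
  yororni → yurorni   (o→u after a consonant, before r)
  yurorni → yururni   (o→u after a consonant, before r)
So the Detunu cognate is 'yururni'.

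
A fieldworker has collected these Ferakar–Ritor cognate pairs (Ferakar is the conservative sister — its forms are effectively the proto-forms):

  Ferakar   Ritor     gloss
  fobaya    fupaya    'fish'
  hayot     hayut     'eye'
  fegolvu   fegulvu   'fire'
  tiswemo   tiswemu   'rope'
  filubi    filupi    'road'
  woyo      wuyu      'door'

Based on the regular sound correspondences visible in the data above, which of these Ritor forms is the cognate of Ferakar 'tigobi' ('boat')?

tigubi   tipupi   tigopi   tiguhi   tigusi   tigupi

fobaya ~ fupaya — Ferakar o corresponds to Ritor u after a consonant, before a labial obstruent.
filubi ~ filupi — Ferakar b corresponds to Ritor p between vowels (before a front vowel).
Applying these to Ferakar 'tigobi':
  tigobi → tigubi   (o→u after a consonant, before a labial obstruent)
  tigubi → tigupi   (b→p between vowels (before a front vowel))
So the Ritor cognate is 'tigupi'.

tigupi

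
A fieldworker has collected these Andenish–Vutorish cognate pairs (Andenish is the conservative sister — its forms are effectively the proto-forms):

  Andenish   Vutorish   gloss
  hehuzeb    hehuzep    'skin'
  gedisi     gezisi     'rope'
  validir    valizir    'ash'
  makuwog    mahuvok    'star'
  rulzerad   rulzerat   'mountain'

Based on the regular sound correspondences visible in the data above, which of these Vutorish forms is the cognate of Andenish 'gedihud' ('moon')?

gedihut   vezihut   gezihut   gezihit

gezihut

gedisi ~ gezisi, validir ~ valizir — Andenish d corresponds to Vutorish z between vowels (before a front vowel).
rulzerad ~ rulzerat — Andenish d corresponds to Vutorish t word-finally.
Applying these to Andenish 'gedihud':
  gedihud → gezihud   (d→z between vowels (before a front vowel))
  gezihud → gezihut   (d→t word-finally)
So the Vutorish cognate is 'gezihut'.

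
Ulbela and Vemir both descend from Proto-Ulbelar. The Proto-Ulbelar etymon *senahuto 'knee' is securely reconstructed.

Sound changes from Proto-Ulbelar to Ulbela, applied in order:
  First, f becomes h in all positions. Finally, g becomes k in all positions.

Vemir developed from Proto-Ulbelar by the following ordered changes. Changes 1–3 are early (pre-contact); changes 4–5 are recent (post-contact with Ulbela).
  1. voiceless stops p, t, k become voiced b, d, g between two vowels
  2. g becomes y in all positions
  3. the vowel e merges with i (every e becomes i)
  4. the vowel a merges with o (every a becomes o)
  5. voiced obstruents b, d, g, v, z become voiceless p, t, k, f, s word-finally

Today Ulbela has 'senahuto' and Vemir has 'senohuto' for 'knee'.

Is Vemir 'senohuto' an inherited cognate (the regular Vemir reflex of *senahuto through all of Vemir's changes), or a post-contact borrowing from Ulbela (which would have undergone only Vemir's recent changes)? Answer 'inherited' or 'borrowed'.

If inherited, *senahuto would pass through all of Vemir's changes:
Vemir: *senahuto
  senahuto → senahudo   [intervocalic voicing]
  senahudo (rule 2 does not apply)
  senahudo → sinahudo   [vowel merger]
  sinahudo → sinohudo   [vowel merger]
  sinohudo (rule 5 does not apply)
  giving Vemir sinohudo.
If borrowed from Ulbela 'senahuto' after the early changes, it would undergo only the recent ones:
  rule 4 (vowel merger): senahuto → senohuto
  rule 5 (final devoicing): no change (senohuto)
  ⇒ as a loan: senohuto
Vemir 'senohuto' matches the loan outcome 'senohuto', not the inherited 'sinohudo' — it skipped the early Vemir changes, so it was borrowed from Ulbela.

borrowed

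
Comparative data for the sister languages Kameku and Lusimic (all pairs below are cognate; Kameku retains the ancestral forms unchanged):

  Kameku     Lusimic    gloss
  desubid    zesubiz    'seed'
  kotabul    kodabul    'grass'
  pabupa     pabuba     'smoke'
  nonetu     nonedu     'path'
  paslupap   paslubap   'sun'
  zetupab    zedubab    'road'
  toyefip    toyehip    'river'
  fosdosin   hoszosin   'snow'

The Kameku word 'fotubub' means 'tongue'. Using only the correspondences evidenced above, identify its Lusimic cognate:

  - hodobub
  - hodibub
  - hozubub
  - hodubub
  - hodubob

hodubub

fosdosin ~ hoszosin — Kameku f corresponds to Lusimic h word-initially before a back vowel.
nonetu ~ nonedu, zetupab ~ zedubab — Kameku t corresponds to Lusimic d between vowels (before a back vowel).
Applying these to Kameku 'fotubub':
  fotubub → hotubub   (f→h word-initially before a back vowel)
  hotubub → hodubub   (t→d between vowels (before a back vowel))
So the Lusimic cognate is 'hodubub'.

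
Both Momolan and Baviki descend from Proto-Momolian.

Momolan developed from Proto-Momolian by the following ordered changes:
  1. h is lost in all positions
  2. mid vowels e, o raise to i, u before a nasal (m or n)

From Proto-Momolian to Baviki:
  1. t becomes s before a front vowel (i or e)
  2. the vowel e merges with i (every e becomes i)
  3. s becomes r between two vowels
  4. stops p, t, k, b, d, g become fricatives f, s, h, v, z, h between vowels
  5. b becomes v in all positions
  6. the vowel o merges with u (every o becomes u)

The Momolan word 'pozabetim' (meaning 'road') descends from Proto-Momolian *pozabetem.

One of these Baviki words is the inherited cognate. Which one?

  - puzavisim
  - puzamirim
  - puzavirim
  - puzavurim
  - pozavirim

puzavirim

Baviki: *pozabetem > pozabesem > pozabisim > pozabirim > pozavirim > puzavirim  (by palatalisation, vowel merger, rhotacism, intervocalic lenition, vowel merger)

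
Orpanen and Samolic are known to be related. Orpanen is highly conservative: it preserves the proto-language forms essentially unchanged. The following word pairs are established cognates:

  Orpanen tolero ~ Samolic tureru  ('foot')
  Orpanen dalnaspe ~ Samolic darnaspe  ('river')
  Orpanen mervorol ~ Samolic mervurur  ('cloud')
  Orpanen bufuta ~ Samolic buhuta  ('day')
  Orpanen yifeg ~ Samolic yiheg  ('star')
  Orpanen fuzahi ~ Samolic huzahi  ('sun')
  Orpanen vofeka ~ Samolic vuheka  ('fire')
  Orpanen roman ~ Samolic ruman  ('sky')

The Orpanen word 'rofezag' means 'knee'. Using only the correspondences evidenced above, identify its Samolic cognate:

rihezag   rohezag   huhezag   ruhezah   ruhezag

vofeka ~ vuheka — Orpanen o corresponds to Samolic u after a consonant, before a labial obstruent.
yifeg ~ yiheg, vofeka ~ vuheka — Orpanen f corresponds to Samolic h between vowels (before a front vowel).
Applying these to Orpanen 'rofezag':
  rofezag → rufezag   (o→u after a consonant, before a labial obstruent)
  rufezag → ruhezag   (f→h between vowels (before a front vowel))
So the Samolic cognate is 'ruhezag'.

ruhezag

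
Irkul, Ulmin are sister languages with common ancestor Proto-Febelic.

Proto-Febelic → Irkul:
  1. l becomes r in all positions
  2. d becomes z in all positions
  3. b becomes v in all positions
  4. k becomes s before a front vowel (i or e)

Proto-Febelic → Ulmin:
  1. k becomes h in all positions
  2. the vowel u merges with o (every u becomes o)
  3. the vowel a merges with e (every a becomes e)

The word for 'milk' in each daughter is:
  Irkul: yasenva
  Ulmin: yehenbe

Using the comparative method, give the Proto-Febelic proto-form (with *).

Position 2: Irkul has a, Ulmin has e. Irkul preserves a here (none of its changes turn any other segment into a), so the proto-segment is *a.
Position 7: Irkul has a, Ulmin has e. Irkul preserves a here (none of its changes turn any other segment into a), so the proto-segment is *a.
Position 3: Irkul has s, Ulmin has h. Taking the neighbouring segments as reconstructed: Irkul s could go back to *k or *s; Ulmin h could go back to *k or *h — the one source consistent with every daughter is *k.
Verify the candidate proto-form against each daughter:
Irkul: *yakenba > yakenva > yasenva  (by unconditioned shift, palatalisation)
Ulmin: *yakenba
  yakenba → yahenba   [unconditioned shift]
  yahenba (rule 2 does not apply)
  yahenba → yehenbe   [vowel merger]
  giving Ulmin yehenbe.
Only *yakenba yields all of Irkul yasenva, Ulmin yehenbe.

*yakenba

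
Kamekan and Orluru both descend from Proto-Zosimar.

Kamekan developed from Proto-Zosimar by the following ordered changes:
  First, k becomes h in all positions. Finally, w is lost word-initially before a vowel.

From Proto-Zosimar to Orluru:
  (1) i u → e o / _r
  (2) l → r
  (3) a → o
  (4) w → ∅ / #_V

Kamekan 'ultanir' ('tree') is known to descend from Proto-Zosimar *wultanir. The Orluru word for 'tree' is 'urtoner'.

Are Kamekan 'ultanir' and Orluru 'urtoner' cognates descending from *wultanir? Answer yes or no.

yes

Derive the expected Orluru reflex of *wultanir:
Orluru: *wultanir > wultaner > wurtaner > wurtoner > urtoner  (by pre-rhotic lowering, unconditioned shift, vowel merger, glide loss)
Orluru 'urtoner' matches the regular reflex exactly, so the pair is cognate.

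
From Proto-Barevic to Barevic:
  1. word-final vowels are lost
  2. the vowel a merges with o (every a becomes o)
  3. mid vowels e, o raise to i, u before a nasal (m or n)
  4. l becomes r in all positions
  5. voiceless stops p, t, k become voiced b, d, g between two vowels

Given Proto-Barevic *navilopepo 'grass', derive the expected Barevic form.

Barevic: *navilopepo
  navilopepo → navilopep   [apocope]
  navilopep → novilopep   [vowel merger]
  novilopep (rule 3 does not apply)
  novilopep → noviropep   [unconditioned shift]
  noviropep → novirobep   [intervocalic voicing]
  giving Barevic novirobep.

novirobep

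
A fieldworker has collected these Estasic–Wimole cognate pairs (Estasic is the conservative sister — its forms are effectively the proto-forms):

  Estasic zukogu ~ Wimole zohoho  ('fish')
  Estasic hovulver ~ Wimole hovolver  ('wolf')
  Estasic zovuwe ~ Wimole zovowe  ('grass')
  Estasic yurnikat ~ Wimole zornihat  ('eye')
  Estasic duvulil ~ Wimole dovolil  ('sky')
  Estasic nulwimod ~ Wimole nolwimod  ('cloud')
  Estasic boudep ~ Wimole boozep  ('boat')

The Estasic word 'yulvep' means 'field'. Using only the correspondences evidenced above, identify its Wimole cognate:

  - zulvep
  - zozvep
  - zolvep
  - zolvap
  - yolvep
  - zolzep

zolvep

yurnikat ~ zornihat — Estasic y corresponds to Wimole z word-initially before a back vowel.
zukogu ~ zohoho, hovulver ~ hovolver — Estasic u corresponds to Wimole o after a consonant, before a consonant other than r, m, n, p, b, f, v.
Applying these to Estasic 'yulvep':
  yulvep → zulvep   (y→z word-initially before a back vowel)
  zulvep → zolvep   (u→o after a consonant, before a consonant other than r, m, n, p, b, f, v)
So the Wimole cognate is 'zolvep'.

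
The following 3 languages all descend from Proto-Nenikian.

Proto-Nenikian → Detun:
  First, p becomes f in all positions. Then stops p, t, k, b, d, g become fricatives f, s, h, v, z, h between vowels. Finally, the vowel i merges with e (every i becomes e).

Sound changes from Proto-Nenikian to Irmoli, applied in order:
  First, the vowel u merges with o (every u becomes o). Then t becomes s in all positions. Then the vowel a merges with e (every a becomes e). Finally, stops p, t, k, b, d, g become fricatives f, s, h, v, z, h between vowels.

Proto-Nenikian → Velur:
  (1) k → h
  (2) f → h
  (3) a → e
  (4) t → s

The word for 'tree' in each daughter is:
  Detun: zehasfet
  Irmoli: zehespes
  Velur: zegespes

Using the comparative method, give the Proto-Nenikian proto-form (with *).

Position 3: Detun has h, Irmoli has h, Velur has g. Velur preserves g here (none of its changes turn any other segment into g), so the proto-segment is *g.
Position 6: Detun has f, Irmoli has p, Velur has p. Irmoli preserves p here (none of its changes turn any other segment into p), so the proto-segment is *p.
Continuing position by position gives *zegaspet; check it forward:
Detun: start from *zegaspet.
  rule 1 (unconditioned shift): zegaspet → zegasfet
  rule 2 (intervocalic lenition): zegasfet → zehasfet
  rule 3: no change — zehasfet
  ⇒ Detun zehasfet
Irmoli: *zegaspet
  zegaspet (rule 1 does not apply)
  zegaspet → zegaspes   [unconditioned shift]
  zegaspes → zegespes   [vowel merger]
  zegespes → zehespes   [intervocalic lenition]
  giving Irmoli zehespes.
Velur: start from *zegaspet.
  rule 1: no change — zegaspet
  rule 2: no change — zegaspet
  rule 3 (vowel merger): zegaspet → zegespet
  rule 4 (unconditioned shift): zegespet → zegespes
  ⇒ Velur zegespes
Only *zegaspet yields all of Detun zehasfet, Irmoli zehespes, Velur zegespes.

*zegaspet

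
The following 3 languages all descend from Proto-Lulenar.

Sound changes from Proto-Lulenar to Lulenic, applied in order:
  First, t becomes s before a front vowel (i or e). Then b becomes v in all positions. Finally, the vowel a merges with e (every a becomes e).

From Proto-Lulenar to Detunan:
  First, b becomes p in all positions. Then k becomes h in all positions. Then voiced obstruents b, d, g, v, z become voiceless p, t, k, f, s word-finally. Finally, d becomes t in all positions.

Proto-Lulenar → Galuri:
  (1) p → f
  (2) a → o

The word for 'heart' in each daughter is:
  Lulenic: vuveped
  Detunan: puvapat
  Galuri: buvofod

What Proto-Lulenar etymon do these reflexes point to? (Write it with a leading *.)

*buvapad

Position 7: Lulenic has d, Detunan has t, Galuri has d. Lulenic preserves d here (none of its changes turn any other segment into d), so the proto-segment is *d.
Position 1: Lulenic has v, Detunan has p, Galuri has b. Galuri preserves b here (none of its changes turn any other segment into b), so the proto-segment is *b.
Verify the candidate proto-form against each daughter:
Lulenic: start from *buvapad.
  rule 1: no change — buvapad
  rule 2 (unconditioned shift): buvapad → vuvapad
  rule 3 (vowel merger): vuvapad → vuveped
  ⇒ Lulenic vuveped
Detunan: start from *buvapad.
  rule 1 (unconditioned shift): buvapad → puvapad
  rule 2: no change — puvapad
  rule 3 (final devoicing): puvapad → puvapat
  rule 4: no change — puvapat
  ⇒ Detunan puvapat
Galuri: *buvapad > buvafad > buvofod  (by unconditioned shift, vowel merger)
*buvapad is the unique common source.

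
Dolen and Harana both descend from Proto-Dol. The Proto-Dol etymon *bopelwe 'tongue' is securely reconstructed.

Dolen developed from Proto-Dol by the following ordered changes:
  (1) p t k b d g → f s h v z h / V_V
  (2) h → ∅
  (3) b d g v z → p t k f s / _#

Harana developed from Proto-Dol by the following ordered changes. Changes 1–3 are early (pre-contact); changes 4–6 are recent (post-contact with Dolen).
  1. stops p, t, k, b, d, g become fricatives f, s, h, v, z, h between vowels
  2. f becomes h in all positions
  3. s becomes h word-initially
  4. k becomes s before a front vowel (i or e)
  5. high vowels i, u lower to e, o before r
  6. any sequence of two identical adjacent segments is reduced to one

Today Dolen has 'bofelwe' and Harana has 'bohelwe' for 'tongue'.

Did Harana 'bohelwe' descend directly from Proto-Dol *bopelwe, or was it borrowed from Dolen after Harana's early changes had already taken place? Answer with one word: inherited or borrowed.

If inherited, *bopelwe would pass through all of Harana's changes:
Harana: *bopelwe
  bopelwe → bofelwe   [intervocalic lenition]
  bofelwe → bohelwe   [unconditioned shift]
  bohelwe (rule 3 does not apply)
  bohelwe (rule 4 does not apply)
  bohelwe (rule 5 does not apply)
  bohelwe (rule 6 does not apply)
  giving Harana bohelwe.
If borrowed from Dolen 'bofelwe' after the early changes, it would undergo only the recent ones:
  rule 4 (palatalisation): no change (bofelwe)
  rule 5 (pre-rhotic lowering): no change (bofelwe)
  rule 6 (degemination): no change (bofelwe)
  ⇒ as a loan: bofelwe
Harana 'bohelwe' matches the inherited outcome exactly, so it is an inherited cognate, not a loan.

inherited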